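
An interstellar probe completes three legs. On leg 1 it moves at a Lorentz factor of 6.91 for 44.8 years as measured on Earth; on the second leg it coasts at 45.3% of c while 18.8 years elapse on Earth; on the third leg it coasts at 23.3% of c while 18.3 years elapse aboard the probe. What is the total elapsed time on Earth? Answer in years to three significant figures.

Δt = 82.4 years

Leg 1: 44.8 years is already measured on Earth.
Leg 2: 18.8 years is already measured on Earth.
Leg 3: β = 0.233; γ = 1/√(1 − 0.233²) = 1/√0.9457 = 1.028; Δt_3 = 1.028 × 18.3 = 18.82 years.
Total: 44.80 + 18.80 + 18.82 years.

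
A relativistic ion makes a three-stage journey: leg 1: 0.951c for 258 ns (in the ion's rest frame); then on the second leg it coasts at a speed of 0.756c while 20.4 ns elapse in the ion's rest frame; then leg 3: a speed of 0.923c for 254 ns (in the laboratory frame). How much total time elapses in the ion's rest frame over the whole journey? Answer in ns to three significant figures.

Leg 1: 258 ns is already measured in the ion's rest frame.
Leg 2: 20.4 ns is already measured in the ion's rest frame.
Leg 3: γ = 1/√(1 − 0.923²) = 1/√0.1481 = 2.599; τ_3 = 254/2.599 = 97.74 ns.
Total: 258.0 + 20.40 + 97.74 ns.

τ = 376 ns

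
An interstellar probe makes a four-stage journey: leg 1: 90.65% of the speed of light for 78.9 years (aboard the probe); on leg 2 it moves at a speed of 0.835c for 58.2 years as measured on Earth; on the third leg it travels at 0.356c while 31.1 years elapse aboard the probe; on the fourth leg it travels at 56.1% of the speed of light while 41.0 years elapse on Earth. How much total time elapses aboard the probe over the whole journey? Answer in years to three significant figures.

τ = 176 years

Leg 1: 78.9 years is already measured aboard the probe.
Leg 2: γ = 1/√(1 − 0.835²) = 1/√0.3028 = 1.817; τ_2 = 58.2/1.817 = 32.02 years.
Leg 3: 31.1 years is already measured aboard the probe.
Leg 4: β = 0.561; γ = 1/√(1 − 0.561²) = 1/√0.6853 = 1.208; τ_4 = 41.0/1.208 = 33.94 years.
Total: 78.90 + 32.02 + 31.10 + 33.94 years.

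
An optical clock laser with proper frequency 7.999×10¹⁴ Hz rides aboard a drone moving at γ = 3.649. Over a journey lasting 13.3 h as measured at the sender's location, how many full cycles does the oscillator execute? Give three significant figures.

N = 1.05×10¹⁹

γ = 3.649
The oscillator's own cycle count is N = f × τ where τ is the proper time aboard the drone. τ = Δt/γ = 13.3/3.649 = 3.645 h = 1.312×10⁴ s.
N = 7.999×10¹⁴ × 1.312×10⁴ = 1.050×10¹⁹.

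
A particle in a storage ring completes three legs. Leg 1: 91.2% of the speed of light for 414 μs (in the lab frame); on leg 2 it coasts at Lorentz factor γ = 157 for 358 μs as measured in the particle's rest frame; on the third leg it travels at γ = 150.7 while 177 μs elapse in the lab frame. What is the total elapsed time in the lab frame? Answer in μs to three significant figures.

Leg 1: 414 μs is already measured in the lab frame.
Leg 2: γ = 157; Δt_2 = 157.0 × 358 = 5.621×10⁴ μs.
Leg 3: 177 μs is already measured in the lab frame.
Total: 414.0 + 5.621×10⁴ + 177.0 μs.

Δt = 5.68×10⁴ μs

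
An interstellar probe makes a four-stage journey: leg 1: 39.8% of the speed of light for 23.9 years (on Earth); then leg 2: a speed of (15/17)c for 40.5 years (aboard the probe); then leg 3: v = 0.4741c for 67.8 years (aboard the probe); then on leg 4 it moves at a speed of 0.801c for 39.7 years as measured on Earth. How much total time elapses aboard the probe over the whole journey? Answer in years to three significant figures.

Leg 1: β = 0.398; γ = 1/√(1 − 0.398²) = 1/√0.8416 = 1.090; τ_1 = 23.9/1.090 = 21.93 years.
Leg 2: 40.5 years is already measured aboard the probe.
Leg 3: 67.8 years is already measured aboard the probe.
Leg 4: γ = 1/√(1 − 0.801²) = 1/√0.3584 = 1.670; τ_4 = 39.7/1.670 = 23.77 years.
Total: 21.93 + 40.50 + 67.80 + 23.77 years.

τ = 154 years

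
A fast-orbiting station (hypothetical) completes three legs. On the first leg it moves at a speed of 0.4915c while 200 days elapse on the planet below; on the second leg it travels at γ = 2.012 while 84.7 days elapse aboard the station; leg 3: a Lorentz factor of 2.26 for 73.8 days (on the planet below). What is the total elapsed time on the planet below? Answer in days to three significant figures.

Δt = 444 days

Leg 1: 200 days is already measured on the planet below.
Leg 2: γ = 2.012; Δt_2 = 2.012 × 84.7 = 170.4 days.
Leg 3: 73.8 days is already measured on the planet below.
Total: 200.0 + 170.4 + 73.80 days.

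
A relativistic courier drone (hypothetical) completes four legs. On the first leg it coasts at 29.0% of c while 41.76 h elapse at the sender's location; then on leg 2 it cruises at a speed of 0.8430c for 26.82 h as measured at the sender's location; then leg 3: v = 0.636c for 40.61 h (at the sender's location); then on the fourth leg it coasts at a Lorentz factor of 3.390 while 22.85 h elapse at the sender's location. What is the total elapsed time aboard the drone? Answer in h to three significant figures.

τ = 92.5 h

Leg 1: β = 0.290; γ = 1/√(1 − 0.290²) = 1/√0.9159 = 1.045; τ_1 = 41.76/1.045 = 39.97 h.
Leg 2: γ = 1/√(1 − 0.8430²) = 1/√0.2894 = 1.859; τ_2 = 26.82/1.859 = 14.43 h.
Leg 3: γ = 1/√(1 − 0.636²) = 1/√0.5955 = 1.296; τ_3 = 40.61/1.296 = 31.34 h.
Leg 4: γ = 3.390; τ_4 = 22.85/3.390 = 6.740 h.
Total: 39.97 + 14.43 + 31.34 + 6.740 h.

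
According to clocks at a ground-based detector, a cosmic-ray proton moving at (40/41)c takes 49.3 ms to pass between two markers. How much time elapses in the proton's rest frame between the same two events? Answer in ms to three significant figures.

γ = 1/√(1 − (40/41)²) = 41/9 ≈ 4.556
The interval measured at a ground-based detector is the dilated one; the clock in the proton's rest frame measures the proper time τ = Δt/γ = 49.3/4.556 ms.

τ = 10.8 ms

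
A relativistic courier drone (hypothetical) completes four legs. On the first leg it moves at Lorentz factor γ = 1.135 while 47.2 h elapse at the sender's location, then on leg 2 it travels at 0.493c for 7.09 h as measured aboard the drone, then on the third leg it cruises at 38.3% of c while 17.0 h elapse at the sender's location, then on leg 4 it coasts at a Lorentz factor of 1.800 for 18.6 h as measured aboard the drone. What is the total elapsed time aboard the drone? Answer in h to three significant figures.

Leg 1: γ = 1.135; τ_1 = 47.2/1.135 = 41.59 h.
Leg 2: 7.09 h is already measured aboard the drone.
Leg 3: β = 0.383; γ = 1/√(1 − 0.383²) = 1/√0.8533 = 1.083; τ_3 = 17.0/1.083 = 15.70 h.
Leg 4: 18.6 h is already measured aboard the drone.
Total: 41.59 + 7.090 + 15.70 + 18.60 h.

τ = 83.0 h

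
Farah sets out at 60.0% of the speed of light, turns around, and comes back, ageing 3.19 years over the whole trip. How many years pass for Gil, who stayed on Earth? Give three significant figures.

β = 0.600; γ = 1/√(1 − 0.600²) = 1/√0.6400 = 1.250
Earth-frame duration is the dilated interval: Δt = γτ = 1.250 × 3.19 years.

Δt = 3.99 years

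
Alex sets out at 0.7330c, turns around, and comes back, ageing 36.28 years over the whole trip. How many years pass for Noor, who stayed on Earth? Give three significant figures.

Δt = 53.3 years

γ = 1/√(1 − 0.7330²) = 1/√0.4627 = 1.470
Earth-frame duration is the dilated interval: Δt = γτ = 1.470 × 36.28 years.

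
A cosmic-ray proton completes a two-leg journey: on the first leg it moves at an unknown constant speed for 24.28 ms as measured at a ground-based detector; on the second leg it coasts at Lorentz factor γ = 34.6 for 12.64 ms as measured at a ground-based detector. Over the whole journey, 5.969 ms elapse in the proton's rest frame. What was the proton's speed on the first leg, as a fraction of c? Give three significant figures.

β = 0.973

Leg 1: speed unknown; τ_1 = 24.28/γ_1.
Leg 2: γ = 34.6; τ_2 = 12.64/34.60 = 0.3653 ms.
Total proper time: τ_1 + 0.3653 = 5.969, so τ_1 = 5.969 − 0.3653 = 5.604 ms.
γ_1 = 24.28/5.604 = 4.333; β = √(1 − 1/γ²) = √0.9467.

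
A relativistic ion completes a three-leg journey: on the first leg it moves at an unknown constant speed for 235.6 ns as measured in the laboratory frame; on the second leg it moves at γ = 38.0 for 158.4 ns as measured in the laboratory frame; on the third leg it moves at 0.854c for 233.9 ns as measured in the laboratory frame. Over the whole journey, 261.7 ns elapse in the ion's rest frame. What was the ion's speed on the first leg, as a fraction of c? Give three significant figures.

β = 0.817

Leg 1: speed unknown; τ_1 = 235.6/γ_1.
Leg 2: γ = 38.0; τ_2 = 158.4/38.00 = 4.168 ns.
Leg 3: γ = 1/√(1 − 0.854²) = 1/√0.2707 = 1.922; τ_3 = 233.9/1.922 = 121.7 ns.
Total proper time: τ_1 + 4.168 + 121.7 = 261.7, so τ_1 = 261.7 − 125.9 = 135.8 ns.
γ_1 = 235.6/135.8 = 1.734; β = √(1 − 1/γ²) = √0.6676.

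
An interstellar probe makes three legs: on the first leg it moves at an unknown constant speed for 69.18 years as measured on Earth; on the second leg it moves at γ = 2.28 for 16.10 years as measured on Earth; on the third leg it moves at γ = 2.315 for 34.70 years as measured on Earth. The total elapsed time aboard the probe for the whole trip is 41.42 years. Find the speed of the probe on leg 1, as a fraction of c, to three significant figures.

Leg 1: speed unknown; τ_1 = 69.18/γ_1.
Leg 2: γ = 2.28; τ_2 = 16.10/2.280 = 7.061 years.
Leg 3: γ = 2.315; τ_3 = 34.70/2.315 = 14.99 years.
Total proper time: τ_1 + 7.061 + 14.99 = 41.42, so τ_1 = 41.42 − 22.05 = 19.37 years.
γ_1 = 69.18/19.37 = 3.572; β = √(1 − 1/γ²) = √0.9216.

β = 0.960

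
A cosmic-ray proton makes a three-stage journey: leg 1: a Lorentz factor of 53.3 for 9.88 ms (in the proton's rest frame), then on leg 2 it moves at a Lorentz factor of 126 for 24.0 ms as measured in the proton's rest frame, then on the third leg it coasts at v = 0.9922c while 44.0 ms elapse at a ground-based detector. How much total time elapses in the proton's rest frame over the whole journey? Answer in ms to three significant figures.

Leg 1: 9.88 ms is already measured in the proton's rest frame.
Leg 2: 24.0 ms is already measured in the proton's rest frame.
Leg 3: γ = 1/√(1 − 0.9922²) = 1/√0.01554 = 8.022; τ_3 = 44.0/8.022 = 5.485 ms.
Total: 9.880 + 24.00 + 5.485 ms.

τ = 39.4 ms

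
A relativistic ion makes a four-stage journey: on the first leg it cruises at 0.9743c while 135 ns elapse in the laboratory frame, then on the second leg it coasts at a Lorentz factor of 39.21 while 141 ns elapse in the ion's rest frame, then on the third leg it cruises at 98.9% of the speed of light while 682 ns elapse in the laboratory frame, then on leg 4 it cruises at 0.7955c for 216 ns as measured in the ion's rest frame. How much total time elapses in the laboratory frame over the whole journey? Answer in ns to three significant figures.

Leg 1: 135 ns is already measured in the laboratory frame.
Leg 2: γ = 39.21; Δt_2 = 39.21 × 141 = 5529 ns.
Leg 3: 682 ns is already measured in the laboratory frame.
Leg 4: γ = 1/√(1 − 0.7955²) = 1/√0.3672 = 1.650; Δt_4 = 1.650 × 216 = 356.5 ns.
Total: 135.0 + 5529 + 682.0 + 356.5 ns.

Δt = 6700 ns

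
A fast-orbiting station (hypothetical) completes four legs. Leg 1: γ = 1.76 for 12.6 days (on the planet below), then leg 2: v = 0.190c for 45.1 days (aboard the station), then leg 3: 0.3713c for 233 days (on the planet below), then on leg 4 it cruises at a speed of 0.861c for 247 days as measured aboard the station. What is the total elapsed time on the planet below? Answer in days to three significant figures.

Leg 1: 12.6 days is already measured on the planet below.
Leg 2: γ = 1/√(1 − 0.190²) = 1/√0.9639 = 1.019; Δt_2 = 1.019 × 45.1 = 45.94 days.
Leg 3: 233 days is already measured on the planet below.
Leg 4: γ = 1/√(1 − 0.861²) = 1/√0.2587 = 1.966; Δt_4 = 1.966 × 247 = 485.6 days.
Total: 12.60 + 45.94 + 233.0 + 485.6 days.

Δt = 777 days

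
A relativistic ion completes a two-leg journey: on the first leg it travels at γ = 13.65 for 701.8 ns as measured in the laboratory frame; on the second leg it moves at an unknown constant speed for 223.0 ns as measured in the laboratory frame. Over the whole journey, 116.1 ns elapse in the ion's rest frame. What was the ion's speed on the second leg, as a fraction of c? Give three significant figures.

β = 0.957

Leg 1: γ = 13.65; τ_1 = 701.8/13.65 = 51.41 ns.
Leg 2: speed unknown; τ_2 = 223.0/γ_2.
Total proper time: 51.41 + τ_2 = 116.1, so τ_2 = 116.1 − 51.41 = 64.69 ns.
γ_2 = 223.0/64.69 = 3.447; β = √(1 − 1/γ²) = √0.9159.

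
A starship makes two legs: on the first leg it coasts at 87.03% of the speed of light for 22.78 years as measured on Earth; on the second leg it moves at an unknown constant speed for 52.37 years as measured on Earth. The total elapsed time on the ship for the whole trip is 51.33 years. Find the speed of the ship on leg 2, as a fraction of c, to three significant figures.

Leg 1: β = 0.8703; γ = 1/√(1 − 0.8703²) = 1/√0.2426 = 2.030; τ_1 = 22.78/2.030 = 11.22 years.
Leg 2: speed unknown; τ_2 = 52.37/γ_2.
Total proper time: 11.22 + τ_2 = 51.33, so τ_2 = 51.33 − 11.22 = 40.11 years.
γ_2 = 52.37/40.11 = 1.306; β = √(1 − 1/γ²) = √0.4134.

β = 0.643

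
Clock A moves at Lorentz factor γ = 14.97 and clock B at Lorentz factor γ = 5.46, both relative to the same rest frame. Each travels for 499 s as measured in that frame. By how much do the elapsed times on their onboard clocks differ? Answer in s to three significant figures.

|τ_A − τ_B| = 58.1 s

A: γ = 14.97; τ_A = 499/14.97 = 33.33 s.
B: γ = 5.46; τ_B = 499/5.460 = 91.39 s.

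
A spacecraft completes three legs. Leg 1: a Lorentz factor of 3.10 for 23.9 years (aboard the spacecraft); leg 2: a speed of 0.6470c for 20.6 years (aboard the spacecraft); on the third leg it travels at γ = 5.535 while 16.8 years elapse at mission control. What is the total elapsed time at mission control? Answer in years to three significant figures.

Leg 1: γ = 3.10; Δt_1 = 3.100 × 23.9 = 74.09 years.
Leg 2: γ = 1/√(1 − 0.6470²) = 1/√0.5814 = 1.311; Δt_2 = 1.311 × 20.6 = 27.02 years.
Leg 3: 16.8 years is already measured at mission control.
Total: 74.09 + 27.02 + 16.80 years.

Δt = 118 years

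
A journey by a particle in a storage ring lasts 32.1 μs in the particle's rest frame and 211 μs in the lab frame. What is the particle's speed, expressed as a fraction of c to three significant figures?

β = 0.988

The proper time is measured in the particle's rest frame (both events occur at the particle's location); Δt is measured in the lab frame. γ = Δt/τ = 211/32.1 = 6.573.
β = √(1 − 1/γ²) = √(1 − 0.02314) = √0.9769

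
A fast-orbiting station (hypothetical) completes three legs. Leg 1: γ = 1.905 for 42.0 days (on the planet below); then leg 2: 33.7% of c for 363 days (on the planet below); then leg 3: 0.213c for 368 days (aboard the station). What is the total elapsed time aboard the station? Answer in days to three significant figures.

Leg 1: γ = 1.905; τ_1 = 42.0/1.905 = 22.05 days.
Leg 2: β = 0.337; γ = 1/√(1 − 0.337²) = 1/√0.8864 = 1.062; τ_2 = 363/1.062 = 341.8 days.
Leg 3: 368 days is already measured aboard the station.
Total: 22.05 + 341.8 + 368.0 days.

τ = 732 days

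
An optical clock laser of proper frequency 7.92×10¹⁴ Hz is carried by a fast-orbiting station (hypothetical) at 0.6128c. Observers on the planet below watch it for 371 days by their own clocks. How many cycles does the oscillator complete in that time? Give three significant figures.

γ = 1/√(1 − 0.6128²) = 1/√0.6245 = 1.265
During 371 days of lab time, the oscillator's proper time advances by τ = Δt/γ = 371/1.265 = 293.2 days = 2.533×10⁷ s.
N = f × τ = 7.92×10¹⁴ × 2.533×10⁷ = 2.006×10²².

N = 2.01×10²²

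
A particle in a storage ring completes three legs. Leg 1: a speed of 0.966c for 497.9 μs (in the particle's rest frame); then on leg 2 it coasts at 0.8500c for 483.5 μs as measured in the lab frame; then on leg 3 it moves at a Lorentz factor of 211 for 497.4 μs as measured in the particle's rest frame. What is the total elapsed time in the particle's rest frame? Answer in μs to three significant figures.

Leg 1: 497.9 μs is already measured in the particle's rest frame.
Leg 2: γ = 1/√(1 − 0.8500²) = 1/√0.2775 = 1.898; τ_2 = 483.5/1.898 = 254.7 μs.
Leg 3: 497.4 μs is already measured in the particle's rest frame.
Total: 497.9 + 254.7 + 497.4 μs.

τ = 1250 μs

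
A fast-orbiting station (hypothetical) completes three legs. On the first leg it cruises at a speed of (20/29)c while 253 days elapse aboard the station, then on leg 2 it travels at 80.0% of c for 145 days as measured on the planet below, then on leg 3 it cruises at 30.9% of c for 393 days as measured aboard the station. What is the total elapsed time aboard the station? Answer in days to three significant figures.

Leg 1: 253 days is already measured aboard the station.
Leg 2: β = 0.800; γ = 1/√(1 − 0.800²) = 1/√0.3600 = 1.667; τ_2 = 145/1.667 = 87.00 days.
Leg 3: 393 days is already measured aboard the station.
Total: 253.0 + 87.00 + 393.0 days.

τ = 733 days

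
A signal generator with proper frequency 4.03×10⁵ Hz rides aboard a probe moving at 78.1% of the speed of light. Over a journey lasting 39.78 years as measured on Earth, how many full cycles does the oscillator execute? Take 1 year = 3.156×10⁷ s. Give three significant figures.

β = 0.781; γ = 1/√(1 − 0.781²) = 1/√0.3900 = 1.601
The oscillator's own cycle count is N = f × τ where τ is the proper time aboard the probe. τ = Δt/γ = 39.78/1.601 = 24.84 years = 7.841×10⁸ s.
N = 4.03×10⁵ × 7.841×10⁸ = 3.160×10¹⁴.

N = 3.16×10¹⁴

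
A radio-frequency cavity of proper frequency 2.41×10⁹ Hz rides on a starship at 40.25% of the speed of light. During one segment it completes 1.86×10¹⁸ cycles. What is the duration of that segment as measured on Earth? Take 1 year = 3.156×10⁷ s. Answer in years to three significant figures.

β = 0.4025; γ = 1/√(1 − 0.4025²) = 1/√0.8380 = 1.092
Proper time for N cycles: τ = N/f = 1.86×10¹⁸/(2.41×10⁹) = 7.718×10⁸ s = 24.45 years.
Lab-frame duration Δt = γτ = 1.092 × 24.45 = 26.71 years.

Δt = 26.7 years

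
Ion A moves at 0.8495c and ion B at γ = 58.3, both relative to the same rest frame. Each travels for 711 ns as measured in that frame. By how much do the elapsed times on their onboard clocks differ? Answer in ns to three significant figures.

A: γ = 1/√(1 − 0.8495²) = 1/√0.2783 = 1.895; τ_A = 711/1.895 = 375.1 ns.
B: γ = 58.3; τ_B = 711/58.30 = 12.20 ns.

|τ_A − τ_B| = 363 ns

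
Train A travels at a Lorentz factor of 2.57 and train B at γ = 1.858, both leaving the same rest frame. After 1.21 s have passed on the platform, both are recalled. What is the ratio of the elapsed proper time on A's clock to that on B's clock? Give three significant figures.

A: γ = 2.57. B: γ = 1.858.
τ_A/τ_B = γ_B/γ_A = 1.858/2.570 = 0.7230, so τ_A/τ_B = 0.7230.

τ_A/τ_B = 0.723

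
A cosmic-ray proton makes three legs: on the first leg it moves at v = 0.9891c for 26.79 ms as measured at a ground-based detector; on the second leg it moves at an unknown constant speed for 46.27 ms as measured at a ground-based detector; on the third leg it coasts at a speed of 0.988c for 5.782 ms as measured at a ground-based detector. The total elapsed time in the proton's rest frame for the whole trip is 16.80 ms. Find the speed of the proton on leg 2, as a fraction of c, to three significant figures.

β = 0.966

Leg 1: γ = 1/√(1 − 0.9891²) = 1/√0.02168 = 6.791; τ_1 = 26.79/6.791 = 3.945 ms.
Leg 2: speed unknown; τ_2 = 46.27/γ_2.
Leg 3: γ = 1/√(1 − 0.988²) = 1/√0.02386 = 6.474; τ_3 = 5.782/6.474 = 0.8931 ms.
Total proper time: 3.945 + τ_2 + 0.8931 = 16.80, so τ_2 = 16.80 − 4.838 = 11.96 ms.
γ_2 = 46.27/11.96 = 3.868; β = √(1 − 1/γ²) = √0.9332.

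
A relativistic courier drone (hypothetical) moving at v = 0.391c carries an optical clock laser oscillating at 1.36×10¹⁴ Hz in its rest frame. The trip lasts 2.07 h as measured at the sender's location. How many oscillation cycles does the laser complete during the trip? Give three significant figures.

N = 9.33×10¹⁷

γ = 1/√(1 − 0.391²) = 1/√0.8471 = 1.086
The oscillator's own cycle count is N = f × τ where τ is the proper time aboard the drone. τ = Δt/γ = 2.07/1.086 = 1.905 h = 6.859×10³ s.
N = 1.36×10¹⁴ × 6.859×10³ = 9.328×10¹⁷.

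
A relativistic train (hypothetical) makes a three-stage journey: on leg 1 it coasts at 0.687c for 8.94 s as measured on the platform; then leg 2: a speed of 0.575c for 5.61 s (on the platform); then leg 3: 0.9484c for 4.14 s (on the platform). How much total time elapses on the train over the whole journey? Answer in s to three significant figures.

Leg 1: γ = 1/√(1 − 0.687²) = 1/√0.5280 = 1.376; τ_1 = 8.94/1.376 = 6.496 s.
Leg 2: γ = 1/√(1 − 0.575²) = 1/√0.6694 = 1.222; τ_2 = 5.61/1.222 = 4.590 s.
Leg 3: γ = 1/√(1 − 0.9484²) = 1/√0.1005 = 3.154; τ_3 = 4.14/3.154 = 1.313 s.
Total: 6.496 + 4.590 + 1.313 s.

τ = 12.4 s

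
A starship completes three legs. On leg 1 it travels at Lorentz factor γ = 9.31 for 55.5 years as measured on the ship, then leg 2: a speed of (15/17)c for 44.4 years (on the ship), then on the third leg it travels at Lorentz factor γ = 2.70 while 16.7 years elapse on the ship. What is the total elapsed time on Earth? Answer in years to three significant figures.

Leg 1: γ = 9.31; Δt_1 = 9.310 × 55.5 = 516.7 years.
Leg 2: γ = 1/√(1 − (15/17)²) = 17/8 = 2.125; Δt_2 = 2.125 × 44.4 = 94.35 years.
Leg 3: γ = 2.70; Δt_3 = 2.700 × 16.7 = 45.09 years.
Total: 516.7 + 94.35 + 45.09 years.

Δt = 656 years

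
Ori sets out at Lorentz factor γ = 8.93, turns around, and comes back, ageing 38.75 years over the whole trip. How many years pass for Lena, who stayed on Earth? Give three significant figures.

γ = 8.93
Earth-frame duration is the dilated interval: Δt = γτ = 8.930 × 38.75 years.

Δt = 346 years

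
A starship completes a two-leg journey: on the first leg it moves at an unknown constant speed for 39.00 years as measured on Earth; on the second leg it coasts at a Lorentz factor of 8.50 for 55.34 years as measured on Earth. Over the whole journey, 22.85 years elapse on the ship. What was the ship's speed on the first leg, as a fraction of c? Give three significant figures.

Leg 1: speed unknown; τ_1 = 39.00/γ_1.
Leg 2: γ = 8.50; τ_2 = 55.34/8.500 = 6.511 years.
Total proper time: τ_1 + 6.511 = 22.85, so τ_1 = 22.85 − 6.511 = 16.34 years.
γ_1 = 39.00/16.34 = 2.387; β = √(1 − 1/γ²) = √0.8245.

β = 0.908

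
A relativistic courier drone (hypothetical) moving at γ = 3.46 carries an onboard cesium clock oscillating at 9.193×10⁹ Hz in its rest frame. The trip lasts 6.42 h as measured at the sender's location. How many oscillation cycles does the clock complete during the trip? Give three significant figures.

γ = 3.46
The oscillator's own cycle count is N = f × τ where τ is the proper time aboard the drone. τ = Δt/γ = 6.42/3.460 = 1.855 h = 6.680×10³ s.
N = 9.193×10⁹ × 6.680×10³ = 6.141×10¹³.

N = 6.14×10¹³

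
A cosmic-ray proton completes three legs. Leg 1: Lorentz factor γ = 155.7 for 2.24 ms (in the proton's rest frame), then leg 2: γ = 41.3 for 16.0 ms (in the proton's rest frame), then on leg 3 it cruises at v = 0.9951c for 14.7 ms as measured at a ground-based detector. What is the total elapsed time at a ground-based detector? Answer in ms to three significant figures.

Leg 1: γ = 155.7; Δt_1 = 155.7 × 2.24 = 348.8 ms.
Leg 2: γ = 41.3; Δt_2 = 41.30 × 16.0 = 660.8 ms.
Leg 3: 14.7 ms is already measured at a ground-based detector.
Total: 348.8 + 660.8 + 14.70 ms.

Δt = 1020 ms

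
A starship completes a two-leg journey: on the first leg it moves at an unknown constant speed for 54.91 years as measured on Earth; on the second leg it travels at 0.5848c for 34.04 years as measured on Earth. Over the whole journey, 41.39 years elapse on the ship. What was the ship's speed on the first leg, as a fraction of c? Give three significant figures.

Leg 1: speed unknown; τ_1 = 54.91/γ_1.
Leg 2: γ = 1/√(1 − 0.5848²) = 1/√0.6580 = 1.233; τ_2 = 34.04/1.233 = 27.61 years.
Total proper time: τ_1 + 27.61 = 41.39, so τ_1 = 41.39 − 27.61 = 13.78 years.
γ_1 = 54.91/13.78 = 3.985; β = √(1 − 1/γ²) = √0.9370.

β = 0.968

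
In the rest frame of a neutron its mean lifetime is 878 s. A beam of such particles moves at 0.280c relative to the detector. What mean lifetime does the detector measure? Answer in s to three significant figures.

γ = 1/√(1 − 0.280²) = 25/24 ≈ 1.042
The rest-frame lifetime is the proper time; the lab measures the dilated interval Δt = γτ₀ = 1.042 × 878 s.

Δt = 915 s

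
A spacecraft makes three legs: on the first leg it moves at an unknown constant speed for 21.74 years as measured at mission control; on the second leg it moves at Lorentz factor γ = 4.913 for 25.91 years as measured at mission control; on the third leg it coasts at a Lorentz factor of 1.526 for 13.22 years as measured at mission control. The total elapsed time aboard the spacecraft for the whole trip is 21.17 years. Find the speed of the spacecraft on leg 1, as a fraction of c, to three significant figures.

β = 0.943

Leg 1: speed unknown; τ_1 = 21.74/γ_1.
Leg 2: γ = 4.913; τ_2 = 25.91/4.913 = 5.274 years.
Leg 3: γ = 1.526; τ_3 = 13.22/1.526 = 8.663 years.
Total proper time: τ_1 + 5.274 + 8.663 = 21.17, so τ_1 = 21.17 − 13.94 = 7.233 years.
γ_1 = 21.74/7.233 = 3.006; β = √(1 − 1/γ²) = √0.8893.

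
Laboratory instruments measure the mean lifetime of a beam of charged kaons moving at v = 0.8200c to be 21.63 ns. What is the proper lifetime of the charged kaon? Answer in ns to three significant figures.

γ = 1/√(1 − 0.8200²) = 1/√0.3276 = 1.747
The lab-frame lifetime is the dilated interval; the proper lifetime is τ₀ = Δt/γ = 21.63/1.747 ns.

τ₀ = 12.4 ns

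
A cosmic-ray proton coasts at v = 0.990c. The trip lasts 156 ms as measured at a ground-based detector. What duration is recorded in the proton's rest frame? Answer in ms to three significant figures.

γ = 1/√(1 − 0.990²) = 1/√0.01990 = 7.089
The interval measured at a ground-based detector is the dilated one; the clock in the proton's rest frame measures the proper time τ = Δt/γ = 156/7.089 ms.

τ = 22.0 ms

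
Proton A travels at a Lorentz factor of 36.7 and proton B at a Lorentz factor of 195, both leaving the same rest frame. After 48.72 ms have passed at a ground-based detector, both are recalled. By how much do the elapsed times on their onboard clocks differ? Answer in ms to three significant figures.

A: γ = 36.7; τ_A = 48.72/36.70 = 1.328 ms.
B: γ = 195; τ_B = 48.72/195.0 = 0.2498 ms.

|τ_A − τ_B| = 1.08 ms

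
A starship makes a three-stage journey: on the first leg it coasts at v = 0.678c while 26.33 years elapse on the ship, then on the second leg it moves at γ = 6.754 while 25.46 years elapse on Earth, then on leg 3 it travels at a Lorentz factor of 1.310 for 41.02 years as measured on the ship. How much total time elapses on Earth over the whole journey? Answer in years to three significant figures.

Leg 1: γ = 1/√(1 − 0.678²) = 1/√0.5403 = 1.360; Δt_1 = 1.360 × 26.33 = 35.82 years.
Leg 2: 25.46 years is already measured on Earth.
Leg 3: γ = 1.310; Δt_3 = 1.310 × 41.02 = 53.74 years.
Total: 35.82 + 25.46 + 53.74 years.

Δt = 115 years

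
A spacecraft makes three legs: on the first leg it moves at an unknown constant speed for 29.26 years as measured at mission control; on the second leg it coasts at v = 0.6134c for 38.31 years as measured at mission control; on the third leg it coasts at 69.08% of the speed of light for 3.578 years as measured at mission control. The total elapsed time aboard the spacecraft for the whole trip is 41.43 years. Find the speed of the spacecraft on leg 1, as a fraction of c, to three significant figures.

Leg 1: speed unknown; τ_1 = 29.26/γ_1.
Leg 2: γ = 1/√(1 − 0.6134²) = 1/√0.6237 = 1.266; τ_2 = 38.31/1.266 = 30.26 years.
Leg 3: β = 0.6908; γ = 1/√(1 − 0.6908²) = 1/√0.5228 = 1.383; τ_3 = 3.578/1.383 = 2.587 years.
Total proper time: τ_1 + 30.26 + 2.587 = 41.43, so τ_1 = 41.43 − 32.84 = 8.587 years.
γ_1 = 29.26/8.587 = 3.408; β = √(1 − 1/γ²) = √0.9139.

β = 0.956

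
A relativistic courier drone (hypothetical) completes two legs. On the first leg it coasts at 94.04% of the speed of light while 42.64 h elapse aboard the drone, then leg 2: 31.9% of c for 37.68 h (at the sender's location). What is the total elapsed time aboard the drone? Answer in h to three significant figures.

Leg 1: 42.64 h is already measured aboard the drone.
Leg 2: β = 0.319; γ = 1/√(1 − 0.319²) = 1/√0.8982 = 1.055; τ_2 = 37.68/1.055 = 35.71 h.
Total: 42.64 + 35.71 h.

τ = 78.4 h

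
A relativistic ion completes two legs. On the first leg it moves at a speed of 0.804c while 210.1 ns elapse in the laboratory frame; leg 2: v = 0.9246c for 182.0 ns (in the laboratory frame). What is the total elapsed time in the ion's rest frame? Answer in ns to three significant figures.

Leg 1: γ = 1/√(1 − 0.804²) = 1/√0.3536 = 1.682; τ_1 = 210.1/1.682 = 124.9 ns.
Leg 2: γ = 1/√(1 − 0.9246²) = 1/√0.1451 = 2.625; τ_2 = 182.0/2.625 = 69.33 ns.
Total: 124.9 + 69.33 ns.

τ = 194 ns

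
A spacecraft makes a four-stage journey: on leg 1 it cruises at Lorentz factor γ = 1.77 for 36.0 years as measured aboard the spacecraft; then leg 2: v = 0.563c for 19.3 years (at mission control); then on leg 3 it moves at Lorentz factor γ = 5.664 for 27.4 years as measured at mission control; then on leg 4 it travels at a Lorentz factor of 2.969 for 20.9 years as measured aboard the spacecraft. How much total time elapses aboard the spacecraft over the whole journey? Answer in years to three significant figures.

τ = 77.7 years

Leg 1: 36.0 years is already measured aboard the spacecraft.
Leg 2: γ = 1/√(1 − 0.563²) = 1/√0.6830 = 1.210; τ_2 = 19.3/1.210 = 15.95 years.
Leg 3: γ = 5.664; τ_3 = 27.4/5.664 = 4.838 years.
Leg 4: 20.9 years is already measured aboard the spacecraft.
Total: 36.00 + 15.95 + 4.838 + 20.90 years.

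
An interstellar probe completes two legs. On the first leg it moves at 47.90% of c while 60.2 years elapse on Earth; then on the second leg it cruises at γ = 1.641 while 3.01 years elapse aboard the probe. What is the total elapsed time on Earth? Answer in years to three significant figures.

Leg 1: 60.2 years is already measured on Earth.
Leg 2: γ = 1.641; Δt_2 = 1.641 × 3.01 = 4.939 years.
Total: 60.20 + 4.939 years.

Δt = 65.1 years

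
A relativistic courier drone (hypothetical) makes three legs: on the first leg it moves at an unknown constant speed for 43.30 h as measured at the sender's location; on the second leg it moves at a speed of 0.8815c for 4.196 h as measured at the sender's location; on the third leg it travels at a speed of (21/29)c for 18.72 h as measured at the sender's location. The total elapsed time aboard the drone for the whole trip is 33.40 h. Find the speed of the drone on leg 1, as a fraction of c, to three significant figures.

β = 0.904

Leg 1: speed unknown; τ_1 = 43.30/γ_1.
Leg 2: γ = 1/√(1 − 0.8815²) = 1/√0.2230 = 2.118; τ_2 = 4.196/2.118 = 1.981 h.
Leg 3: γ = 1/√(1 − (21/29)²) = 29/20 = 1.450; τ_3 = 18.72/1.450 = 12.91 h.
Total proper time: τ_1 + 1.981 + 12.91 = 33.40, so τ_1 = 33.40 − 14.89 = 18.51 h.
γ_1 = 43.30/18.51 = 2.339; β = √(1 − 1/γ²) = √0.8173.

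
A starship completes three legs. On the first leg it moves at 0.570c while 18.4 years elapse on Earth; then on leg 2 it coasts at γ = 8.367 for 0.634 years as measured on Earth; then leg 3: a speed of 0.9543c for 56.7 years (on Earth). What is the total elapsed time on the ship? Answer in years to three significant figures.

Leg 1: γ = 1/√(1 − 0.570²) = 1/√0.6751 = 1.217; τ_1 = 18.4/1.217 = 15.12 years.
Leg 2: γ = 8.367; τ_2 = 0.634/8.367 = 0.07577 years.
Leg 3: γ = 1/√(1 − 0.9543²) = 1/√0.08931 = 3.346; τ_3 = 56.7/3.346 = 16.94 years.
Total: 15.12 + 0.07577 + 16.94 years.

τ = 32.1 years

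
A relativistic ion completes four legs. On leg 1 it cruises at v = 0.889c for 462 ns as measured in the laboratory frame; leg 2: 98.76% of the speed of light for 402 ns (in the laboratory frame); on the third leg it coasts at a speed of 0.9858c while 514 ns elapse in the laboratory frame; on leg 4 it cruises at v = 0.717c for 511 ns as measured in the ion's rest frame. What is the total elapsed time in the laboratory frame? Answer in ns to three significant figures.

Δt = 2110 ns

Leg 1: 462 ns is already measured in the laboratory frame.
Leg 2: 402 ns is already measured in the laboratory frame.
Leg 3: 514 ns is already measured in the laboratory frame.
Leg 4: γ = 1/√(1 − 0.717²) = 1/√0.4859 = 1.435; Δt_4 = 1.435 × 511 = 733.1 ns.
Total: 462.0 + 402.0 + 514.0 + 733.1 ns.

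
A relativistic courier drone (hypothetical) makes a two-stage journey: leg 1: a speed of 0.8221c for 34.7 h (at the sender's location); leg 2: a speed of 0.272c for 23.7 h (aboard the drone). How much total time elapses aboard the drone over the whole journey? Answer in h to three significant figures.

Leg 1: γ = 1/√(1 − 0.8221²) = 1/√0.3242 = 1.756; τ_1 = 34.7/1.756 = 19.76 h.
Leg 2: 23.7 h is already measured aboard the drone.
Total: 19.76 + 23.70 h.

τ = 43.5 h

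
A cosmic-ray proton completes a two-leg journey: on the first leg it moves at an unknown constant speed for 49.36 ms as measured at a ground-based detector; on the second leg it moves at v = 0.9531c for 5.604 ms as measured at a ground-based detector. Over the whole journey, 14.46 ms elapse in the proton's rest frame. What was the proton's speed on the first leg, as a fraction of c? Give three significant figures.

β = 0.966

Leg 1: speed unknown; τ_1 = 49.36/γ_1.
Leg 2: γ = 1/√(1 − 0.9531²) = 1/√0.09160 = 3.304; τ_2 = 5.604/3.304 = 1.696 ms.
Total proper time: τ_1 + 1.696 = 14.46, so τ_1 = 14.46 − 1.696 = 12.76 ms.
γ_1 = 49.36/12.76 = 3.867; β = √(1 − 1/γ²) = √0.9331.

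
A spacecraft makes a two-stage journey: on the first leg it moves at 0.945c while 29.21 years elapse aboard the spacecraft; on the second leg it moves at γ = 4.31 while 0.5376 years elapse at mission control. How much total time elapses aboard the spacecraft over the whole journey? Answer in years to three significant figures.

Leg 1: 29.21 years is already measured aboard the spacecraft.
Leg 2: γ = 4.31; τ_2 = 0.5376/4.310 = 0.1247 years.
Total: 29.21 + 0.1247 years.

τ = 29.3 years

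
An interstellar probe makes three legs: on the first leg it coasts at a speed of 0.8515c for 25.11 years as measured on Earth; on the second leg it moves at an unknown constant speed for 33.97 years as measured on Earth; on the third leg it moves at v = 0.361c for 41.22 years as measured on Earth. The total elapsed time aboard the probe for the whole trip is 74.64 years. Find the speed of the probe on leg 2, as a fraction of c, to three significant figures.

Leg 1: γ = 1/√(1 − 0.8515²) = 1/√0.2749 = 1.907; τ_1 = 25.11/1.907 = 13.17 years.
Leg 2: speed unknown; τ_2 = 33.97/γ_2.
Leg 3: γ = 1/√(1 − 0.361²) = 1/√0.8697 = 1.072; τ_3 = 41.22/1.072 = 38.44 years.
Total proper time: 13.17 + τ_2 + 38.44 = 74.64, so τ_2 = 74.64 − 51.61 = 23.03 years.
γ_2 = 33.97/23.03 = 1.475; β = √(1 − 1/γ²) = √0.5403.

β = 0.735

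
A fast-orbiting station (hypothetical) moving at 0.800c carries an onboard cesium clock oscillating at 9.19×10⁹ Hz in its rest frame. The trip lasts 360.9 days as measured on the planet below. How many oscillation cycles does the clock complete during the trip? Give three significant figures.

N = 1.72×10¹⁷

γ = 1/√(1 − 0.800²) = 5/3 ≈ 1.667
The oscillator's own cycle count is N = f × τ where τ is the proper time aboard the station. τ = Δt/γ = 360.9/1.667 = 216.5 days = 1.871×10⁷ s.
N = 9.19×10⁹ × 1.871×10⁷ = 1.719×10¹⁷.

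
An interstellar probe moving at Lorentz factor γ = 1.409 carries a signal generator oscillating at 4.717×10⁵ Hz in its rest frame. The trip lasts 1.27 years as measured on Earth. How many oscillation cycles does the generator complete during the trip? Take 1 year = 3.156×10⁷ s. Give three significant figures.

N = 1.34×10¹³

γ = 1.409
The oscillator's own cycle count is N = f × τ where τ is the proper time aboard the probe. τ = Δt/γ = 1.27/1.409 = 0.9013 years = 2.845×10⁷ s.
N = 4.717×10⁵ × 2.845×10⁷ = 1.342×10¹³.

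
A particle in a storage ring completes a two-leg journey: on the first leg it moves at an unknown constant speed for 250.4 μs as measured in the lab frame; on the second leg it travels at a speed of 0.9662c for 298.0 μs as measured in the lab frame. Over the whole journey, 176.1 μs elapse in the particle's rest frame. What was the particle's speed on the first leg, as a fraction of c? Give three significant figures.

β = 0.918

Leg 1: speed unknown; τ_1 = 250.4/γ_1.
Leg 2: γ = 1/√(1 − 0.9662²) = 1/√0.06646 = 3.879; τ_2 = 298.0/3.879 = 76.82 μs.
Total proper time: τ_1 + 76.82 = 176.1, so τ_1 = 176.1 − 76.82 = 99.28 μs.
γ_1 = 250.4/99.28 = 2.522; β = √(1 − 1/γ²) = √0.8428.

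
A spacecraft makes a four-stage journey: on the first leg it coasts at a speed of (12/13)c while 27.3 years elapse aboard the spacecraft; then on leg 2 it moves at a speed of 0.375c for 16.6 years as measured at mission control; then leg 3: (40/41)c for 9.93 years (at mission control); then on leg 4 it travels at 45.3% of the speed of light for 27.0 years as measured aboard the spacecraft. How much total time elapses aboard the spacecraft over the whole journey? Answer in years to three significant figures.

Leg 1: 27.3 years is already measured aboard the spacecraft.
Leg 2: γ = 1/√(1 − 0.375²) = 1/√0.8594 = 1.079; τ_2 = 16.6/1.079 = 15.39 years.
Leg 3: γ = 1/√(1 − (40/41)²) = 41/9 ≈ 4.556; τ_3 = 9.93/4.556 = 2.180 years.
Leg 4: 27.0 years is already measured aboard the spacecraft.
Total: 27.30 + 15.39 + 2.180 + 27.00 years.

τ = 71.9 years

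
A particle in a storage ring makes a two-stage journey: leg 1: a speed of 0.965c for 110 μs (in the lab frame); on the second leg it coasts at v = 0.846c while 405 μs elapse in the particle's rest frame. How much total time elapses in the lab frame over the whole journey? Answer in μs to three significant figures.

Δt = 870 μs

Leg 1: 110 μs is already measured in the lab frame.
Leg 2: γ = 1/√(1 − 0.846²) = 1/√0.2843 = 1.876; Δt_2 = 1.876 × 405 = 759.6 μs.
Total: 110.0 + 759.6 μs.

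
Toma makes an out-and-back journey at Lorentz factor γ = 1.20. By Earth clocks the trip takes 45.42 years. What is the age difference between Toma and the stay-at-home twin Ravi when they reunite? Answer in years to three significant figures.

γ = 1.20
Toma's elapsed proper time: τ = 45.42/1.200 = 37.85 years.
Age gap = Δt − τ = 45.42 − 37.85 years.

Δt − τ = 7.57 years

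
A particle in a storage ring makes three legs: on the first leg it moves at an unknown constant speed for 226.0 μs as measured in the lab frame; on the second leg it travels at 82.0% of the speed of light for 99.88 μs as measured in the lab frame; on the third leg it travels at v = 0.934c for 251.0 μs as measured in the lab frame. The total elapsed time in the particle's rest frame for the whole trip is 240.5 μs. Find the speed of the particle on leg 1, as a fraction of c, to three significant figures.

β = 0.910

Leg 1: speed unknown; τ_1 = 226.0/γ_1.
Leg 2: β = 0.820; γ = 1/√(1 − 0.820²) = 1/√0.3276 = 1.747; τ_2 = 99.88/1.747 = 57.17 μs.
Leg 3: γ = 1/√(1 − 0.934²) = 1/√0.1276 = 2.799; τ_3 = 251.0/2.799 = 89.68 μs.
Total proper time: τ_1 + 57.17 + 89.68 = 240.5, so τ_1 = 240.5 − 146.8 = 93.66 μs.
γ_1 = 226.0/93.66 = 2.413; β = √(1 − 1/γ²) = √0.8283.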